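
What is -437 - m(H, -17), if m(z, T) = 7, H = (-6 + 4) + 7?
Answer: -444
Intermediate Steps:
H = 5 (H = -2 + 7 = 5)
-437 - m(H, -17) = -437 - 1*7 = -437 - 7 = -444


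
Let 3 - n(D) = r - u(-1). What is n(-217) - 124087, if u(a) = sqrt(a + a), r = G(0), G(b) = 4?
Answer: -124088 + I*sqrt(2) ≈ -1.2409e+5 + 1.4142*I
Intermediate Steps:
r = 4
u(a) = sqrt(2)*sqrt(a) (u(a) = sqrt(2*a) = sqrt(2)*sqrt(a))
n(D) = -1 + I*sqrt(2) (n(D) = 3 - (4 - sqrt(2)*sqrt(-1)) = 3 - (4 - sqrt(2)*I) = 3 - (4 - I*sqrt(2)) = 3 + (-4 + I*sqrt(2)) = -1 + I*sqrt(2))
n(-217) - 124087 = (-1 + I*sqrt(2)) - 124087 = -124088 + I*sqrt(2)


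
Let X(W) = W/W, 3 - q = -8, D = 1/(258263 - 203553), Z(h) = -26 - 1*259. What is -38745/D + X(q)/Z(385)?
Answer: -604125600751/285 ≈ -2.1197e+9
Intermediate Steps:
Z(h) = -285 (Z(h) = -26 - 259 = -285)
D = 1/54710 ≈ 1.8278e-5
q = 11 (q = 3 - 1*(-8) = 3 + 8 = 11)
X(W) = 1
-38745/D + X(q)/Z(385) = -38745/1/54710 + 1/(-285) = -38745*54710 + 1*(-1/285) = -2119738950 - 1/285 = -604125600751/285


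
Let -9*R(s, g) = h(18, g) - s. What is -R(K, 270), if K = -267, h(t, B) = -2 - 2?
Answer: 263/9 ≈ 29.222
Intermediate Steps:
h(t, B) = -4
R(s, g) = 4/9 + s/9 (R(s, g) = -(-4 - s)/9 = 4/9 + s/9)
-R(K, 270) = -(4/9 + (⅑)*(-267)) = -(4/9 - 89/3) = -1*(-263/9) = 263/9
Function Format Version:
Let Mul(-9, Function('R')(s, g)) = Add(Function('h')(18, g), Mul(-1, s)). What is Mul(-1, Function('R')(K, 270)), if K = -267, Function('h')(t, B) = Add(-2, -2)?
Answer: Rational(263, 9) ≈ 29.222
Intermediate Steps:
Function('h')(t, B) = -4
Function('R')(s, g) = Add(Rational(4, 9), Mul(Rational(1, 9), s)) (Function('R')(s, g) = Mul(Rational(-1, 9), Add(-4, Mul(-1, s))) = Add(Rational(4, 9), Mul(Rational(1, 9), s)))
Mul(-1, Function('R')(K, 270)) = Mul(-1, Add(Rational(4, 9), Mul(Rational(1, 9), -267))) = Mul(-1, Add(Rational(4, 9), Rational(-89, 3))) = Mul(-1, Rational(-263, 9)) = Rational(263, 9)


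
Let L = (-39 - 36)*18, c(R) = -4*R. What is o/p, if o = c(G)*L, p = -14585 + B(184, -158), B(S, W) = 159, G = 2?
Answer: -5400/7213 ≈ -0.74865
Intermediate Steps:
L = -1350 (L = -75*18 = -1350)
p = -14426 (p = -14585 + 159 = -14426)
o = 10800 (o = -4*2*(-1350) = -8*(-1350) = 10800)
o/p = 10800/(-14426) = 10800*(-1/14426) = -5400/7213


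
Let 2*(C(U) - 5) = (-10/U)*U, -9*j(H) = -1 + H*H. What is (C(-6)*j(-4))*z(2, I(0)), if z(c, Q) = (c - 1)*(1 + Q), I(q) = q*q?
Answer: 0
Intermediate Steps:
I(q) = q²
z(c, Q) = (1 + Q)*(-1 + c) (z(c, Q) = (-1 + c)*(1 + Q) = (1 + Q)*(-1 + c))
j(H) = ⅑ - H²/9 (j(H) = -(-1 + H*H)/9 = -(-1 + H²)/9 = ⅑ - H²/9)
C(U) = 0 (C(U) = 5 + ((-10/U)*U)/2 = 5 + (½)*(-10) = 5 - 5 = 0)
(C(-6)*j(-4))*z(2, I(0)) = (0*(⅑ - ⅑*(-4)²))*(-1 + 2 - 1*0² + 0²*2) = (0*(⅑ - ⅑*16))*(-1 + 2 - 1*0 + 0*2) = (0*(⅑ - 16/9))*(-1 + 2 + 0 + 0) = (0*(-5/3))*1 = 0*1 = 0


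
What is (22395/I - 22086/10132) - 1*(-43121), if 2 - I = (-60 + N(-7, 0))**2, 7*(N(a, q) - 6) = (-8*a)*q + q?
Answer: 159105135208/3690581 ≈ 43111.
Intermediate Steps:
N(a, q) = 6 + q/7 - 8*a*q/7 (N(a, q) = 6 + ((-8*a)*q + q)/7 = 6 + (-8*a*q + q)/7 = 6 + (q - 8*a*q)/7 = 6 + (q/7 - 8*a*q/7) = 6 + q/7 - 8*a*q/7)
I = -2914 (I = 2 - (-60 + (6 + (1/7)*0 - 8/7*(-7)*0))**2 = 2 - (-60 + (6 + 0 + 0))**2 = 2 - (-60 + 6)**2 = 2 - 1*(-54)**2 = 2 - 1*2916 = 2 - 2916 = -2914)
(22395/I - 22086/10132) - 1*(-43121) = (22395/(-2914) - 22086/10132) - 1*(-43121) = (22395*(-1/2914) - 22086*1/10132) + 43121 = (-22395/2914 - 11043/5066) + 43121 = -36408093/3690581 + 43121 = 159105135208/3690581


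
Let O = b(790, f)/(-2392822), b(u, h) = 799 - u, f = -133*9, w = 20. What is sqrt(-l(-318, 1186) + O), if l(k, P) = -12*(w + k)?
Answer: I*sqrt(20474735335829382)/2392822 ≈ 59.8*I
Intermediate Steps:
f = -1197
l(k, P) = -240 - 12*k (l(k, P) = -12*(20 + k) = -240 - 12*k)
O = -9/2392822 (O = (799 - 1*790)/(-2392822) = (799 - 790)*(-1/2392822) = 9*(-1/2392822) = -9/2392822 ≈ -3.7612e-6)
sqrt(-l(-318, 1186) + O) = sqrt(-(-240 - 12*(-318)) - 9/2392822) = sqrt(-(-240 + 3816) - 9/2392822) = sqrt(-1*3576 - 9/2392822) = sqrt(-3576 - 9/2392822) = sqrt(-8556731481/2392822) = I*sqrt(20474735335829382)/2392822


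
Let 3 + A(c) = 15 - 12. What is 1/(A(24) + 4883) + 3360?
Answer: 16406881/4883 ≈ 3360.0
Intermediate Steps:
A(c) = 0 (A(c) = -3 + (15 - 12) = -3 + 3 = 0)
1/(A(24) + 4883) + 3360 = 1/(0 + 4883) + 3360 = 1/4883 + 3360 = 16406881/4883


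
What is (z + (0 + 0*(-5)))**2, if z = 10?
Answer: 100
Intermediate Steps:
(z + (0 + 0*(-5)))**2 = (10 + (0 + 0*(-5)))**2 = (10 + (0 + 0))**2 = (10 + 0)**2 = 10**2 = 100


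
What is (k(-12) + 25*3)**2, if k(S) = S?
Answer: 3969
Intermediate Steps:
(k(-12) + 25*3)**2 = (-12 + 25*3)**2 = (-12 + 75)**2 = 63**2 = 3969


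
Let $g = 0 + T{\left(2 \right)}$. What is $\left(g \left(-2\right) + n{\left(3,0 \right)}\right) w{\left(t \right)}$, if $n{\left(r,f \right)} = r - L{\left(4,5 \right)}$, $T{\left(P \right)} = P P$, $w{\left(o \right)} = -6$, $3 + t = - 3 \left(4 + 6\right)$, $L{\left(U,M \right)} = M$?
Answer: $60$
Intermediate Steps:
$t = -33$ ($t = -3 - 3 \left(4 + 6\right) = -3 - 30 = -33$)
$T{\left(P \right)} = P^{2}$
$n{\left(r,f \right)} = -5 + r$ ($n{\left(r,f \right)} = r - 5 = -5 + r$)
$g = 4$ ($g = 0 + 2^{2} = 0 + 4 = 4$)
$\left(g \left(-2\right) + n{\left(3,0 \right)}\right) w{\left(t \right)} = \left(4 \left(-2\right) + \left(-5 + 3\right)\right) \left(-6\right) = \left(-8 - 2\right) \left(-6\right) = \left(-10\right) \left(-6\right) = 60$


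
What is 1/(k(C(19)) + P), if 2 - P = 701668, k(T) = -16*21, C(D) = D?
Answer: -1/702002 ≈ -1.4245e-6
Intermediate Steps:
k(T) = -336
P = -701666 (P = 2 - 1*701668 = 2 - 701668 = -701666)
1/(k(C(19)) + P) = 1/(-336 - 701666) = 1/(-702002) = -1/702002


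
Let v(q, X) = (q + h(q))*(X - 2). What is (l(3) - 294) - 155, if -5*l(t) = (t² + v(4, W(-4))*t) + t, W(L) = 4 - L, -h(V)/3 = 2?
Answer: -2221/5 ≈ -444.20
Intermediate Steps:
h(V) = -6 (h(V) = -3*2 = -6)
v(q, X) = (-6 + q)*(-2 + X) (v(q, X) = (q - 6)*(X - 2) = (-6 + q)*(-2 + X))
l(t) = -t²/5 + 11*t/5 (l(t) = -((t² + (12 - 6*(4 - 1*(-4)) - 2*4 + (4 - 1*(-4))*4)*t) + t)/5 = -((t² + (12 - 6*(4 + 4) - 8 + (4 + 4)*4)*t) + t)/5 = -((t² + (12 - 6*8 - 8 + 8*4)*t) + t)/5 = -((t² + (12 - 48 - 8 + 32)*t) + t)/5 = -((t² - 12*t) + t)/5 = -(t² - 11*t)/5 = -t²/5 + 11*t/5)
(l(3) - 294) - 155 = ((⅕)*3*(11 - 1*3) - 294) - 155 = ((⅕)*3*(11 - 3) - 294) - 155 = ((⅕)*3*8 - 294) - 155 = (24/5 - 294) - 155 = -1446/5 - 155 = -2221/5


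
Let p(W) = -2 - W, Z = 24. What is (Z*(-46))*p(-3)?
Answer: -1104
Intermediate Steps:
(Z*(-46))*p(-3) = (24*(-46))*(-2 - 1*(-3)) = -1104*(-2 + 3) = -1104*1 = -1104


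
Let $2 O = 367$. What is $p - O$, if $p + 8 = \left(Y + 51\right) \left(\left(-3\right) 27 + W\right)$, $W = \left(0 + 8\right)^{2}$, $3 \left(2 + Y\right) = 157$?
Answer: $- \frac{11485}{6} \approx -1914.2$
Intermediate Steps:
$Y = \frac{151}{3}$ ($Y = -2 + \frac{1}{3} \cdot 157 = -2 + \frac{157}{3} = \frac{151}{3} \approx 50.333$)
$W = 64$ ($W = 8^{2} = 64$)
$O = \frac{367}{2}$ ($O = \frac{1}{2} \cdot 367 = \frac{367}{2} \approx 183.5$)
$p = - \frac{5192}{3}$ ($p = -8 + \left(\frac{151}{3} + 51\right) \left(\left(-3\right) 27 + 64\right) = -8 + \frac{304 \left(-81 + 64\right)}{3} = -8 + \frac{304}{3} \left(-17\right) = -8 - \frac{5168}{3} = - \frac{5192}{3} \approx -1730.7$)
$p - O = - \frac{5192}{3} - \frac{367}{2} = - \frac{11485}{6}$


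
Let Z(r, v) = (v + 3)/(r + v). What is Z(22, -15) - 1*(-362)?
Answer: 2522/7 ≈ 360.29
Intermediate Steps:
Z(r, v) = (3 + v)/(r + v)
Z(22, -15) - 1*(-362) = (3 - 15)/(22 - 15) - 1*(-362) = -12/7 + 362 = 2522/7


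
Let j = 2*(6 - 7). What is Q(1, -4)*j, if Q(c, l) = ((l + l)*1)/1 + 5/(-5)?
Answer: 18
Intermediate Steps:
j = -2 (j = 2*(-1) = -2)
Q(c, l) = -1 + 2*l (Q(c, l) = ((2*l)*1)*1 + 5*(-1/5) = (2*l)*1 - 1 = 2*l - 1 = -1 + 2*l)
Q(1, -4)*j = (-1 + 2*(-4))*(-2) = (-1 - 8)*(-2) = -9*(-2) = 18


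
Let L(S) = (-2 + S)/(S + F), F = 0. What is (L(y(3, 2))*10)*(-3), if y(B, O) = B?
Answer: -10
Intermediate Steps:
L(S) = (-2 + S)/S (L(S) = (-2 + S)/(S + 0) = (-2 + S)/S)
(L(y(3, 2))*10)*(-3) = (((-2 + 3)/3)*10)*(-3) = (((⅓)*1)*10)*(-3) = ((⅓)*10)*(-3) = (10/3)*(-3) = -10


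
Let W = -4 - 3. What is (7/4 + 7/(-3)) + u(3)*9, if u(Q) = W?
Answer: -763/12 ≈ -63.583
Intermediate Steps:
W = -7
u(Q) = -7
(7/4 + 7/(-3)) + u(3)*9 = (7/4 + 7/(-3)) - 7*9 = (7*(¼) + 7*(-⅓)) - 63 = (7/4 - 7/3) - 63 = -7/12 - 63 = -763/12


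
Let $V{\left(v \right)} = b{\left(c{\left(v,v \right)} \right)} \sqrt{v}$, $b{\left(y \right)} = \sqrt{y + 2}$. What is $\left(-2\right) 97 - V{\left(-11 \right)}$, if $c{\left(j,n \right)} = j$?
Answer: $-194 + 3 \sqrt{11} \approx -184.05$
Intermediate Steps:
$b{\left(y \right)} = \sqrt{2 + y}$
$V{\left(v \right)} = \sqrt{v} \sqrt{2 + v}$ ($V{\left(v \right)} = \sqrt{2 + v} \sqrt{v} = \sqrt{v} \sqrt{2 + v}$)
$\left(-2\right) 97 - V{\left(-11 \right)} = \left(-2\right) 97 - \sqrt{-11} \sqrt{2 - 11} = -194 - i \sqrt{11} \sqrt{-9} = -194 - i \sqrt{11} \cdot 3 i = -194 - - 3 \sqrt{11} = -194 + 3 \sqrt{11}$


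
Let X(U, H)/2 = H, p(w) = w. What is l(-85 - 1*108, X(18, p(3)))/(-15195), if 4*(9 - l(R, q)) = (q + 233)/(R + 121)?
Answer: -2831/4376160 ≈ -0.00064691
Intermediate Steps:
X(U, H) = 2*H
l(R, q) = 9 - (233 + q)/(4*(121 + R)) (l(R, q) = 9 - (q + 233)/(4*(R + 121)) = 9 - (233 + q)/(4*(121 + R)))
l(-85 - 1*108, X(18, p(3)))/(-15195) = ((4123 - 2*3 + 36*(-85 - 1*108))/(4*(121 + (-85 - 1*108))))/(-15195) = ((4123 - 1*6 + 36*(-85 - 108))/(4*(121 + (-85 - 108))))*(-1/15195) = ((4123 - 6 + 36*(-193))/(4*(121 - 193)))*(-1/15195) = ((¼)*(4123 - 6 - 6948)/(-72))*(-1/15195) = ((¼)*(-1/72)*(-2831))*(-1/15195) = (2831/288)*(-1/15195) = -2831/4376160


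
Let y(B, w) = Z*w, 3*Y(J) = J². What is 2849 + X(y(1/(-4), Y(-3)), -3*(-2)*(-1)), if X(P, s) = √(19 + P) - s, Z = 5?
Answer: 2855 + √34 ≈ 2860.8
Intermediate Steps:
Y(J) = J²/3
y(B, w) = 5*w
2849 + X(y(1/(-4), Y(-3)), -3*(-2)*(-1)) = 2849 + (√(19 + 5*((⅓)*(-3)²)) - (-3*(-2))*(-1)) = 2849 + (√(19 + 5*((⅓)*9)) - 6*(-1)) = 2849 + (√(19 + 5*3) - 1*(-6)) = 2849 + (√(19 + 15) + 6) = 2849 + (√34 + 6) = 2849 + (6 + √34) = 2855 + √34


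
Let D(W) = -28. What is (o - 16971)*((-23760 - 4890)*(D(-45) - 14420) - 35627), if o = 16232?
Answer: -305871784447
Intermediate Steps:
(o - 16971)*((-23760 - 4890)*(D(-45) - 14420) - 35627) = (16232 - 16971)*((-23760 - 4890)*(-28 - 14420) - 35627) = -739*(-28650*(-14448) - 35627) = -739*(413935200 - 35627) = -739*413899573 = -305871784447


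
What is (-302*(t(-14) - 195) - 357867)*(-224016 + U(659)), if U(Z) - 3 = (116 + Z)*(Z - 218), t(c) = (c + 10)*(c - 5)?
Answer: -37911002898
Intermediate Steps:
t(c) = (-5 + c)*(10 + c) (t(c) = (10 + c)*(-5 + c) = (-5 + c)*(10 + c))
U(Z) = 3 + (-218 + Z)*(116 + Z) (U(Z) = 3 + (116 + Z)*(Z - 218) = 3 + (116 + Z)*(-218 + Z) = 3 + (-218 + Z)*(116 + Z))
(-302*(t(-14) - 195) - 357867)*(-224016 + U(659)) = (-302*((-50 + (-14)² + 5*(-14)) - 195) - 357867)*(-224016 + (-25285 + 659² - 102*659)) = (-302*((-50 + 196 - 70) - 195) - 357867)*(-224016 + (-25285 + 434281 - 67218)) = (-302*(76 - 195) - 357867)*(-224016 + 341778) = (-302*(-119) - 357867)*117762 = (35938 - 357867)*117762 = -321929*117762 = -37911002898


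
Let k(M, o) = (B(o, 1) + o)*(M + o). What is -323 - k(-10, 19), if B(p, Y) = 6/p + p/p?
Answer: -9611/19 ≈ -505.84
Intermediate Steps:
B(p, Y) = 1 + 6/p (B(p, Y) = 6/p + 1 = 1 + 6/p)
k(M, o) = (M + o)*(o + (6 + o)/o) (k(M, o) = ((6 + o)/o + o)*(M + o) = (o + (6 + o)/o)*(M + o) = (M + o)*(o + (6 + o)/o))
-323 - k(-10, 19) = -323 - (6 - 10 + 19 + 19² - 10*19 + 6*(-10)/19) = -323 - (6 - 10 + 19 + 361 - 190 + 6*(-10)*(1/19)) = -323 - (6 - 10 + 19 + 361 - 190 - 60/19) = -323 - 1*3474/19 = -323 - 3474/19 = -9611/19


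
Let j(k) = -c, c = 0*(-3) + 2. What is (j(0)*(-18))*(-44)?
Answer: -1584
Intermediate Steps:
c = 2 (c = 0 + 2 = 2)
j(k) = -2 (j(k) = -1*2 = -2)
(j(0)*(-18))*(-44) = -2*(-18)*(-44) = 36*(-44) = -1584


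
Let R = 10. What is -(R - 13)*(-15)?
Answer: -45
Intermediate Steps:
-(R - 13)*(-15) = -(10 - 13)*(-15) = -(-3)*(-15) = -1*45 = -45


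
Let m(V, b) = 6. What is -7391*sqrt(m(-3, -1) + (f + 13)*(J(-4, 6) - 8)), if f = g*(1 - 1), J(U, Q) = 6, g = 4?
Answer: -14782*I*sqrt(5) ≈ -33054.0*I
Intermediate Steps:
f = 0 (f = 4*(1 - 1) = 4*0 = 0)
-7391*sqrt(m(-3, -1) + (f + 13)*(J(-4, 6) - 8)) = -7391*sqrt(6 + (0 + 13)*(6 - 8)) = -7391*sqrt(6 + 13*(-2)) = -7391*sqrt(6 - 26) = -14782*I*sqrt(5)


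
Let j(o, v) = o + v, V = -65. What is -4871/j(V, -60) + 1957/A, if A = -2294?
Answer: 10929449/286750 ≈ 38.115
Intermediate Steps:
-4871/j(V, -60) + 1957/A = -4871/(-65 - 60) + 1957/(-2294) = -4871/(-125) + 1957*(-1/2294) = -4871*(-1/125) - 1957/2294 = 4871/125 - 1957/2294 = 10929449/286750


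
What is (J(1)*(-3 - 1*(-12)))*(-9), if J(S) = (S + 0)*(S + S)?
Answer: -162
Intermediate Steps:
J(S) = 2*S**2 (J(S) = S*(2*S) = 2*S**2)
(J(1)*(-3 - 1*(-12)))*(-9) = ((2*1**2)*(-3 - 1*(-12)))*(-9) = ((2*1)*(-3 + 12))*(-9) = (2*9)*(-9) = 18*(-9) = -162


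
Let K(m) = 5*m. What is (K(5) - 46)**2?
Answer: 441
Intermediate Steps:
(K(5) - 46)**2 = (5*5 - 46)**2 = (25 - 46)**2 = (-21)**2 = 441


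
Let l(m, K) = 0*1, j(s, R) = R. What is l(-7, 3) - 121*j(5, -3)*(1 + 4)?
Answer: 1815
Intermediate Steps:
l(m, K) = 0
l(-7, 3) - 121*j(5, -3)*(1 + 4) = 0 - (-363)*(1 + 4) = 0 - (-363)*5 = 0 - 121*(-15) = 0 + 1815 = 1815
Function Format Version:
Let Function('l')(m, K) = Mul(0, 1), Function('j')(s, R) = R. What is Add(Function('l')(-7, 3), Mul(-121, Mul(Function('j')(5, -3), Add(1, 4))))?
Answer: 1815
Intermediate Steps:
Function('l')(m, K) = 0
Add(Function('l')(-7, 3), Mul(-121, Mul(Function('j')(5, -3), Add(1, 4)))) = Add(0, Mul(-121, Mul(-3, Add(1, 4)))) = Add(0, Mul(-121, Mul(-3, 5))) = Add(0, Mul(-121, -15)) = Add(0, 1815) = 1815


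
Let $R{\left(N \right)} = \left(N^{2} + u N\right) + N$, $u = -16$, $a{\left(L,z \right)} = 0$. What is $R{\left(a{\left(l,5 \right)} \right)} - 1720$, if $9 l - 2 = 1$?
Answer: $-1720$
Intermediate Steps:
$l = \frac{1}{3}$ ($l = \frac{2}{9} + \frac{1}{9} \cdot 1 = \frac{2}{9} + \frac{1}{9} = \frac{1}{3} \approx 0.33333$)
$R{\left(N \right)} = N^{2} - 15 N$ ($R{\left(N \right)} = \left(N^{2} - 16 N\right) + N = N^{2} - 15 N$)
$R{\left(a{\left(l,5 \right)} \right)} - 1720 = 0 \left(-15 + 0\right) - 1720 = 0 \left(-15\right) - 1720 = 0 - 1720 = -1720$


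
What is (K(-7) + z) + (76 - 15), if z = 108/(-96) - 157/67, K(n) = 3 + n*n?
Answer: 58709/536 ≈ 109.53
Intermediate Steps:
K(n) = 3 + n**2
z = -1859/536 (z = 108*(-1/96) - 157*1/67 = -9/8 - 157/67 = -1859/536 ≈ -3.4683)
(K(-7) + z) + (76 - 15) = ((3 + (-7)**2) - 1859/536) + (76 - 15) = ((3 + 49) - 1859/536) + 61 = (52 - 1859/536) + 61 = 26013/536 + 61 = 58709/536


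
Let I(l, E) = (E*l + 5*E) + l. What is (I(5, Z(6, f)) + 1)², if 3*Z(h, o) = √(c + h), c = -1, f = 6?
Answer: 824/9 + 40*√5 ≈ 181.00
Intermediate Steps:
Z(h, o) = √(-1 + h)/3
I(l, E) = l + 5*E + E*l (I(l, E) = (5*E + E*l) + l = l + 5*E + E*l)
(I(5, Z(6, f)) + 1)² = ((5 + 5*(√(-1 + 6)/3) + (√(-1 + 6)/3)*5) + 1)² = ((5 + 5*(√5/3) + (√5/3)*5) + 1)² = ((5 + 5*√5/3 + 5*√5/3) + 1)² = ((5 + 10*√5/3) + 1)² = (6 + 10*√5/3)²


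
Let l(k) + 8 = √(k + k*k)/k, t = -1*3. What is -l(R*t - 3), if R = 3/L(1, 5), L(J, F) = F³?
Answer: 8 + √1554/48 ≈ 8.8213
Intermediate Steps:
R = 3/125 (R = 3/(5³) = 3/125 ≈ 0.024000)
t = -3
l(k) = -8 + √(k + k²)/k (l(k) = -8 + √(k + k*k)/k = -8 + √(k + k²)/k)
-l(R*t - 3) = -(-8 + √(((3/125)*(-3) - 3) + ((3/125)*(-3) - 3)²)/((3/125)*(-3) - 3)) = -(-8 + √((-9/125 - 3) + (-9/125 - 3)²)/(-9/125 - 3)) = -(-8 + √(-384/125 + (-384/125)²)/(-384/125)) = -(-8 - 125*√(-384/125 + 147456/15625)/384) = -(-8 - √1554/48) = 8 + √1554/48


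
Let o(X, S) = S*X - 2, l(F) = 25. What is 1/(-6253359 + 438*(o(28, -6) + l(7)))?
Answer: -1/6316869 ≈ -1.5831e-7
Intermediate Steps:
o(X, S) = -2 + S*X
1/(-6253359 + 438*(o(28, -6) + l(7))) = 1/(-6253359 + 438*((-2 - 6*28) + 25)) = 1/(-6253359 + 438*((-2 - 168) + 25)) = 1/(-6253359 + 438*(-170 + 25)) = 1/(-6253359 + 438*(-145)) = 1/(-6253359 - 63510) = 1/(-6316869) = -1/6316869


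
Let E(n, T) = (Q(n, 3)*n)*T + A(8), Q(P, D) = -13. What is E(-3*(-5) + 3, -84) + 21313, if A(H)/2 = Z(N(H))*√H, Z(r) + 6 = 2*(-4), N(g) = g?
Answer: 40969 - 56*√2 ≈ 40890.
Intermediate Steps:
Z(r) = -14 (Z(r) = -6 + 2*(-4) = -6 - 8 = -14)
A(H) = -28*√H (A(H) = 2*(-14*√H) = -28*√H)
E(n, T) = -56*√2 - 13*T*n (E(n, T) = (-13*n)*T - 56*√2 = -13*T*n - 56*√2 = -56*√2 - 13*T*n)
E(-3*(-5) + 3, -84) + 21313 = (-56*√2 - 13*(-84)*(-3*(-5) + 3)) + 21313 = (-56*√2 - 13*(-84)*(15 + 3)) + 21313 = (-56*√2 - 13*(-84)*18) + 21313 = (-56*√2 + 19656) + 21313 = (19656 - 56*√2) + 21313 = 40969 - 56*√2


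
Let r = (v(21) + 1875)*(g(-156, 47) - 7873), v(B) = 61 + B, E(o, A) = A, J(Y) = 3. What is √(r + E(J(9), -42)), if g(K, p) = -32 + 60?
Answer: I*√15352707 ≈ 3918.3*I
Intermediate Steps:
g(K, p) = 28
r = -15352665 (r = ((61 + 21) + 1875)*(28 - 7873) = (82 + 1875)*(-7845) = 1957*(-7845) = -15352665)
√(r + E(J(9), -42)) = √(-15352665 - 42) = √(-15352707) = I*√15352707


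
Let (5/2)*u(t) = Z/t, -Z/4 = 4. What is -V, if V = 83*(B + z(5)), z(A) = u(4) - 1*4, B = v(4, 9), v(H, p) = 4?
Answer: 664/5 ≈ 132.80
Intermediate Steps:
Z = -16 (Z = -4*4 = -16)
B = 4
u(t) = -32/(5*t) (u(t) = 2*(-16/t)/5 = -32/(5*t))
z(A) = -28/5 (z(A) = -32/5/4 - 1*4 = -32/5*¼ - 4 = -8/5 - 4 = -28/5)
V = -664/5 (V = 83*(4 - 28/5) = 83*(-8/5) = -664/5 ≈ -132.80)
-V = -1*(-664/5) = 664/5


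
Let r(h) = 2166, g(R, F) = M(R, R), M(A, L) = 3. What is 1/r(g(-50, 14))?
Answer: 1/2166 ≈ 0.00046168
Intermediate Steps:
g(R, F) = 3
1/r(g(-50, 14)) = 1/2166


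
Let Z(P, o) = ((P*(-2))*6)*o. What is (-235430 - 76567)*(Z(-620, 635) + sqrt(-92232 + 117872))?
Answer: -1473998626800 - 623994*sqrt(6410) ≈ -1.4740e+12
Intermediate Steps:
Z(P, o) = -12*P*o (Z(P, o) = (-2*P*6)*o = (-12*P)*o = -12*P*o)
(-235430 - 76567)*(Z(-620, 635) + sqrt(-92232 + 117872)) = (-235430 - 76567)*(-12*(-620)*635 + sqrt(-92232 + 117872)) = -311997*(4724400 + sqrt(25640)) = -311997*(4724400 + 2*sqrt(6410)) = -1473998626800 - 623994*sqrt(6410)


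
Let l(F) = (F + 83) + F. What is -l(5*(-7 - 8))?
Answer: 67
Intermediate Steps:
l(F) = 83 + 2*F (l(F) = (83 + F) + F = 83 + 2*F)
-l(5*(-7 - 8)) = -(83 + 2*(5*(-7 - 8))) = -(83 + 2*(5*(-15))) = -(83 + 2*(-75)) = -(83 - 150) = -1*(-67) = 67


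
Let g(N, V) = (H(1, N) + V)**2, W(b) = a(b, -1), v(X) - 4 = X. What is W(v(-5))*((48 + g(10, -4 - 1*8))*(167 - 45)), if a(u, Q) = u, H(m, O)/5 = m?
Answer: -11834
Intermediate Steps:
H(m, O) = 5*m
v(X) = 4 + X
W(b) = b
g(N, V) = (5 + V)**2 (g(N, V) = (5*1 + V)**2 = (5 + V)**2)
W(v(-5))*((48 + g(10, -4 - 1*8))*(167 - 45)) = (4 - 5)*((48 + (5 + (-4 - 1*8))**2)*(167 - 45)) = -(48 + (5 + (-4 - 8))**2)*122 = -(48 + (5 - 12)**2)*122 = -(48 + (-7)**2)*122 = -(48 + 49)*122 = -97*122 = -1*11834 = -11834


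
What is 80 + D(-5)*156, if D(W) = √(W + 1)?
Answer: 80 + 312*I ≈ 80.0 + 312.0*I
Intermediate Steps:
D(W) = √(1 + W)
80 + D(-5)*156 = 80 + √(1 - 5)*156 = 80 + √(-4)*156 = 80 + (2*I)*156 = 80 + 312*I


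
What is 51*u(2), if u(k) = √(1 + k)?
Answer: 51*√3 ≈ 88.335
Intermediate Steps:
51*u(2) = 51*√(1 + 2) = 51*√3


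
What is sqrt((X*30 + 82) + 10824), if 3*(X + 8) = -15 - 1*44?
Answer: 2*sqrt(2519) ≈ 100.38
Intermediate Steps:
X = -83/3 (X = -8 + (-15 - 1*44)/3 = -8 + (-15 - 44)/3 = -8 + (1/3)*(-59) = -8 - 59/3 = -83/3 ≈ -27.667)
sqrt((X*30 + 82) + 10824) = sqrt((-83/3*30 + 82) + 10824) = sqrt((-830 + 82) + 10824) = sqrt(-748 + 10824) = sqrt(10076) = 2*sqrt(2519)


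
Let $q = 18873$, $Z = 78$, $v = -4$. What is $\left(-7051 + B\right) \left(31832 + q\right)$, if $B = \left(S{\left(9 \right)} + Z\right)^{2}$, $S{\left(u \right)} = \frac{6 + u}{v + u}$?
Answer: $-24845450$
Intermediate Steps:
$S{\left(u \right)} = \frac{6 + u}{-4 + u}$
$B = 6561$ ($B = \left(\frac{6 + 9}{-4 + 9} + 78\right)^{2} = \left(\frac{1}{5} \cdot 15 + 78\right)^{2} = \left(3 + 78\right)^{2} = 81^{2} = 6561$)
$\left(-7051 + B\right) \left(31832 + q\right) = \left(-7051 + 6561\right) \left(31832 + 18873\right) = \left(-490\right) 50705 = -24845450$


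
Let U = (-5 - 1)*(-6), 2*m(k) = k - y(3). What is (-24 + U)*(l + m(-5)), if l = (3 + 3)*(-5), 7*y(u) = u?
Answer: -2748/7 ≈ -392.57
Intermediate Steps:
y(u) = u/7
m(k) = -3/14 + k/2 (m(k) = (k - 3/7)/2 = (-3/7 + k)/2 = -3/14 + k/2)
l = -30 (l = 6*(-5) = -30)
U = 36 (U = -6*(-6) = 36)
(-24 + U)*(l + m(-5)) = (-24 + 36)*(-30 + (-3/14 + (1/2)*(-5))) = 12*(-30 + (-3/14 - 5/2)) = 12*(-30 - 19/7) = 12*(-229/7) = -2748/7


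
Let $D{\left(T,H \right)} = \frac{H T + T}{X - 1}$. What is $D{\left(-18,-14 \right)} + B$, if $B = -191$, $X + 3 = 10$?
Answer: $-152$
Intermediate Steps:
$X = 7$ ($X = -3 + 10 = 7$)
$D{\left(T,H \right)} = \frac{T}{6} + \frac{H T}{6}$ ($D{\left(T,H \right)} = \frac{H T + T}{7 - 1} = \frac{T + H T}{6} = \left(T + H T\right) \frac{1}{6} = \frac{T}{6} + \frac{H T}{6}$)
$D{\left(-18,-14 \right)} + B = \frac{1}{6} \left(-18\right) \left(1 - 14\right) - 191 = \frac{1}{6} \left(-18\right) \left(-13\right) - 191 = 39 - 191 = -152$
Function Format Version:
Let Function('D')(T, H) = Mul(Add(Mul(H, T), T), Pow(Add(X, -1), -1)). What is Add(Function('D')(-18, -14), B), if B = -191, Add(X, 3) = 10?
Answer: -152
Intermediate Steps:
X = 7 (X = Add(-3, 10) = 7)
Function('D')(T, H) = Add(Mul(Rational(1, 6), T), Mul(Rational(1, 6), H, T)) (Function('D')(T, H) = Mul(Add(Mul(H, T), T), Pow(Add(7, -1), -1)) = Mul(Add(T, Mul(H, T)), Pow(6, -1)) = Mul(Add(T, Mul(H, T)), Rational(1, 6)) = Add(Mul(Rational(1, 6), T), Mul(Rational(1, 6), H, T)))
Add(Function('D')(-18, -14), B) = Add(Mul(Rational(1, 6), -18, Add(1, -14)), -191) = Add(Mul(Rational(1, 6), -18, -13), -191) = Add(39, -191) = -152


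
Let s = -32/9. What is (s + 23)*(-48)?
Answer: -2800/3 ≈ -933.33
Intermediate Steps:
s = -32/9 (s = -32*⅑ = -32/9 ≈ -3.5556)
(s + 23)*(-48) = (-32/9 + 23)*(-48) = (175/9)*(-48) = -2800/3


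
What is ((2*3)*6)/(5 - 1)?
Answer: 9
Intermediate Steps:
((2*3)*6)/(5 - 1) = (6*6)/4 = (¼)*36 = 9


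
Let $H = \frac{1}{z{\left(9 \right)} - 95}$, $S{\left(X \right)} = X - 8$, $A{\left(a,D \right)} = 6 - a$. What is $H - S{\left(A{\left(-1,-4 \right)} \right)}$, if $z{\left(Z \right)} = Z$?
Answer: $\frac{85}{86} \approx 0.98837$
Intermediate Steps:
$S{\left(X \right)} = -8 + X$ ($S{\left(X \right)} = X - 8 = -8 + X$)
$H = - \frac{1}{86}$ ($H = \frac{1}{9 - 95} = \frac{1}{-86} = - \frac{1}{86} \approx -0.011628$)
$H - S{\left(A{\left(-1,-4 \right)} \right)} = - \frac{1}{86} - \left(-8 + \left(6 - -1\right)\right) = - \frac{1}{86} - \left(-8 + \left(6 + 1\right)\right) = - \frac{1}{86} - \left(-8 + 7\right) = - \frac{1}{86} - -1 = - \frac{1}{86} + 1 = \frac{85}{86}$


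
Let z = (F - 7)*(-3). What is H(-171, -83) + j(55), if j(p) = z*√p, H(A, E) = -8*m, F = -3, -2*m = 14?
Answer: 56 + 30*√55 ≈ 278.49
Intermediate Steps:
m = -7 (m = -½*14 = -7)
H(A, E) = 56 (H(A, E) = -8*(-7) = 56)
z = 30 (z = (-3 - 7)*(-3) = -10*(-3) = 30)
j(p) = 30*√p
H(-171, -83) + j(55) = 56 + 30*√55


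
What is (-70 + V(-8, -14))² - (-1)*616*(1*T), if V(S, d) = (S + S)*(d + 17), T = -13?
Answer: 5916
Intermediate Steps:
V(S, d) = 2*S*(17 + d) (V(S, d) = (2*S)*(17 + d) = 2*S*(17 + d))
(-70 + V(-8, -14))² - (-1)*616*(1*T) = (-70 + 2*(-8)*(17 - 14))² - (-1)*616*(1*(-13)) = (-70 + 2*(-8)*3)² - (-1)*616*(-13) = (-70 - 48)² - (-1)*(-8008) = (-118)² - 1*8008 = 13924 - 8008 = 5916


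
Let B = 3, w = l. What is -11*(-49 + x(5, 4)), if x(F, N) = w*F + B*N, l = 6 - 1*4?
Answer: 297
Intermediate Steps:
l = 2 (l = 6 - 4 = 2)
w = 2
x(F, N) = 2*F + 3*N
-11*(-49 + x(5, 4)) = -11*(-49 + (2*5 + 3*4)) = -11*(-49 + (10 + 12)) = -11*(-49 + 22) = -11*(-27) = 297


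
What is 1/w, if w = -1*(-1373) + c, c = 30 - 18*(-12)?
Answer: 1/1619 ≈ 0.00061767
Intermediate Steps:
c = 246 (c = 30 + 216 = 246)
w = 1619 (w = -1*(-1373) + 246 = 1373 + 246 = 1619)
1/w = 1/1619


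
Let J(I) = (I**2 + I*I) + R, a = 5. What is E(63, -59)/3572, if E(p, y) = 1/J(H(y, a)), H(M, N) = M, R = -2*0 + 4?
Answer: 1/24882552 ≈ 4.0189e-8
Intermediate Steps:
R = 4 (R = 0 + 4 = 4)
J(I) = 4 + 2*I**2 (J(I) = (I**2 + I*I) + 4 = (I**2 + I**2) + 4 = 2*I**2 + 4 = 4 + 2*I**2)
E(p, y) = 1/(4 + 2*y**2)
E(63, -59)/3572 = (1/(2*(2 + (-59)**2)))/3572 = (1/(2*(2 + 3481)))*(1/3572) = ((1/2)/3483)*(1/3572) = ((1/2)*(1/3483))*(1/3572) = (1/6966)*(1/3572) = 1/24882552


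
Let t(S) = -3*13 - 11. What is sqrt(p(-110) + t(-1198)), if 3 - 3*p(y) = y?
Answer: I*sqrt(111)/3 ≈ 3.5119*I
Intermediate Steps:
p(y) = 1 - y/3
t(S) = -50 (t(S) = -39 - 11 = -50)
sqrt(p(-110) + t(-1198)) = sqrt((1 - 1/3*(-110)) - 50) = sqrt((1 + 110/3) - 50) = sqrt(113/3 - 50) = sqrt(-37/3) = I*sqrt(111)/3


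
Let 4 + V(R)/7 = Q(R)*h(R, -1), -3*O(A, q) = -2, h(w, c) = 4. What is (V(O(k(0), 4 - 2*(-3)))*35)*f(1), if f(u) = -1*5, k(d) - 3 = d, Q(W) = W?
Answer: 4900/3 ≈ 1633.3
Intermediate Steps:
k(d) = 3 + d
O(A, q) = ⅔ (O(A, q) = -⅓*(-2) = ⅔)
f(u) = -5
V(R) = -28 + 28*R (V(R) = -28 + 7*(R*4) = -28 + 7*(4*R) = -28 + 28*R)
(V(O(k(0), 4 - 2*(-3)))*35)*f(1) = ((-28 + 28*(⅔))*35)*(-5) = ((-28 + 56/3)*35)*(-5) = -28/3*35*(-5) = -980/3*(-5) = 4900/3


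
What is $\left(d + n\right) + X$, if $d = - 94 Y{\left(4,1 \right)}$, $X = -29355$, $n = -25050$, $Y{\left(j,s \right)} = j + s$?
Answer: $-54875$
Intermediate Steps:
$d = -470$ ($d = - 94 \left(4 + 1\right) = \left(-94\right) 5 = -470$)
$\left(d + n\right) + X = \left(-470 - 25050\right) - 29355 = -25520 - 29355 = -54875$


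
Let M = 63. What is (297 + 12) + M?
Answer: 372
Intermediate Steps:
(297 + 12) + M = (297 + 12) + 63 = 309 + 63 = 372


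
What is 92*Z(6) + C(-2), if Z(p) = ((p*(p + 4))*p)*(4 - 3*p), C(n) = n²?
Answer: -463676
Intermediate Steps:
Z(p) = p²*(4 + p)*(4 - 3*p) (Z(p) = ((p*(4 + p))*p)*(4 - 3*p) = (p²*(4 + p))*(4 - 3*p) = p²*(4 + p)*(4 - 3*p))
92*Z(6) + C(-2) = 92*(6²*(16 - 8*6 - 3*6²)) + (-2)² = 92*(36*(16 - 48 - 3*36)) + 4 = 92*(36*(16 - 48 - 108)) + 4 = 92*(36*(-140)) + 4 = 92*(-5040) + 4 = -463680 + 4 = -463676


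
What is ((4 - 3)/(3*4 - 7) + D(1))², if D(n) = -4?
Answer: 361/25 ≈ 14.440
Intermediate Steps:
((4 - 3)/(3*4 - 7) + D(1))² = ((4 - 3)/(3*4 - 7) - 4)² = (1/(12 - 7) - 4)² = (1/5 - 4)² = (1*(⅕) - 4)² = (⅕ - 4)² = (-19/5)² = 361/25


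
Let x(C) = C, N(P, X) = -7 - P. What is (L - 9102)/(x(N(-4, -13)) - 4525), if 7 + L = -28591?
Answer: 9425/1132 ≈ 8.3260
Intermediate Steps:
L = -28598 (L = -7 - 28591 = -28598)
(L - 9102)/(x(N(-4, -13)) - 4525) = (-28598 - 9102)/((-7 - 1*(-4)) - 4525) = -37700/((-7 + 4) - 4525) = -37700/(-3 - 4525) = -37700/(-4528) = -37700*(-1/4528) = 9425/1132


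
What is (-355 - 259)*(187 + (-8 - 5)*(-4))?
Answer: -146746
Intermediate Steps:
(-355 - 259)*(187 + (-8 - 5)*(-4)) = -614*(187 - 13*(-4)) = -614*(187 + 52) = -614*239 = -146746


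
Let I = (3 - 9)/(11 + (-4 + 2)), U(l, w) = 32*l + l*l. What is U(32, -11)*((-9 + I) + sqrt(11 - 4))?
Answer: -59392/3 + 2048*sqrt(7) ≈ -14379.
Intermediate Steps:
U(l, w) = l**2 + 32*l (U(l, w) = 32*l + l**2 = l**2 + 32*l)
I = -2/3 (I = -6/(11 - 2) = -6/9 = -6*1/9 = -2/3 ≈ -0.66667)
U(32, -11)*((-9 + I) + sqrt(11 - 4)) = (32*(32 + 32))*((-9 - 2/3) + sqrt(11 - 4)) = (32*64)*(-29/3 + sqrt(7)) = 2048*(-29/3 + sqrt(7)) = -59392/3 + 2048*sqrt(7)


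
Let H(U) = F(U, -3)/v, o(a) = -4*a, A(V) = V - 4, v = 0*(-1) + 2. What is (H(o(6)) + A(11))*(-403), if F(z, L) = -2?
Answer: -2418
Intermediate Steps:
v = 2 (v = 0 + 2 = 2)
A(V) = -4 + V
H(U) = -1 (H(U) = -2/2 = -2*½ = -1)
(H(o(6)) + A(11))*(-403) = (-1 + (-4 + 11))*(-403) = (-1 + 7)*(-403) = 6*(-403) = -2418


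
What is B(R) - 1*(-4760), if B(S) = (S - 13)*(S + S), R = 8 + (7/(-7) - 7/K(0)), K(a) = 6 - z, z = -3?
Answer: 378728/81 ≈ 4675.7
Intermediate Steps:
K(a) = 9 (K(a) = 6 - 1*(-3) = 6 + 3 = 9)
R = 56/9 (R = 8 + (7/(-7) - 7/9) = 8 + (7*(-⅐) - 7*⅑) = 8 + (-1 - 7/9) = 8 - 16/9 = 56/9 ≈ 6.2222)
B(S) = 2*S*(-13 + S) (B(S) = (-13 + S)*(2*S) = 2*S*(-13 + S))
B(R) - 1*(-4760) = 2*(56/9)*(-13 + 56/9) - 1*(-4760) = 2*(56/9)*(-61/9) + 4760 = -6832/81 + 4760 = 378728/81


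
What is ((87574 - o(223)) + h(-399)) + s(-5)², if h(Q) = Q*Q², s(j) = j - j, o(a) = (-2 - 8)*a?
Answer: -63431395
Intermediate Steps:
o(a) = -10*a
s(j) = 0
h(Q) = Q³
((87574 - o(223)) + h(-399)) + s(-5)² = ((87574 - (-10)*223) + (-399)³) + 0² = ((87574 - 1*(-2230)) - 63521199) + 0 = ((87574 + 2230) - 63521199) + 0 = (89804 - 63521199) + 0 = -63431395 + 0 = -63431395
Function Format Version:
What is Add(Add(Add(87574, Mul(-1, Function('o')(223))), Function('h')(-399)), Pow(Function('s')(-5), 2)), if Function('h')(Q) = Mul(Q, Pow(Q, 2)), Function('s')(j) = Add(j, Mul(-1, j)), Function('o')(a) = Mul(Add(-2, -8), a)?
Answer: -63431395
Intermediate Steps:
Function('o')(a) = Mul(-10, a)
Function('s')(j) = 0
Function('h')(Q) = Pow(Q, 3)
Add(Add(Add(87574, Mul(-1, Function('o')(223))), Function('h')(-399)), Pow(Function('s')(-5), 2)) = Add(Add(Add(87574, Mul(-1, Mul(-10, 223))), Pow(-399, 3)), Pow(0, 2)) = Add(Add(Add(87574, Mul(-1, -2230)), -63521199), 0) = Add(Add(Add(87574, 2230), -63521199), 0) = Add(Add(89804, -63521199), 0) = Add(-63431395, 0) = -63431395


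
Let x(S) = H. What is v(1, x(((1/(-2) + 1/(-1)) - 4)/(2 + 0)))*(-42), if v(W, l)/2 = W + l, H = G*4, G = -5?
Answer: 1596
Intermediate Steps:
H = -20 (H = -5*4 = -20)
x(S) = -20
v(W, l) = 2*W + 2*l (v(W, l) = 2*(W + l) = 2*W + 2*l)
v(1, x(((1/(-2) + 1/(-1)) - 4)/(2 + 0)))*(-42) = (2*1 + 2*(-20))*(-42) = (2 - 40)*(-42) = -38*(-42) = 1596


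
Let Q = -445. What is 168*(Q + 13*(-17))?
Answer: -111888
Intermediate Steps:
168*(Q + 13*(-17)) = 168*(-445 + 13*(-17)) = 168*(-445 - 221) = 168*(-666) = -111888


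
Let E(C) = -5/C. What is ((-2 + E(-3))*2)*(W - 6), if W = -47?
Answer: 106/3 ≈ 35.333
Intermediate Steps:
((-2 + E(-3))*2)*(W - 6) = ((-2 - 5/(-3))*2)*(-47 - 6) = ((-2 - 5*(-1/3))*2)*(-53) = ((-2 + 5/3)*2)*(-53) = -1/3*2*(-53) = -2/3*(-53) = 106/3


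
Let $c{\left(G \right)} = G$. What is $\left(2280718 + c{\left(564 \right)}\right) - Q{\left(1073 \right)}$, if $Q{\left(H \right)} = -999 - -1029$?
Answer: $2281252$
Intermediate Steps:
$Q{\left(H \right)} = 30$ ($Q{\left(H \right)} = -999 + 1029 = 30$)
$\left(2280718 + c{\left(564 \right)}\right) - Q{\left(1073 \right)} = \left(2280718 + 564\right) - 30 = 2281282 - 30 = 2281252$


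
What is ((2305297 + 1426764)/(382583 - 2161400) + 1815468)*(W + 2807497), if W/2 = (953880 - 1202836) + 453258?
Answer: 10386017423035258795/1778817 ≈ 5.8387e+12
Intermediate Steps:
W = 408604 (W = 2*((953880 - 1202836) + 453258) = 2*(-248956 + 453258) = 2*204302 = 408604)
((2305297 + 1426764)/(382583 - 2161400) + 1815468)*(W + 2807497) = ((2305297 + 1426764)/(382583 - 2161400) + 1815468)*(408604 + 2807497) = (3732061/(-1778817) + 1815468)*3216101 = (3732061*(-1/1778817) + 1815468)*3216101 = (-3732061/1778817 + 1815468)*3216101 = (3229381609295/1778817)*3216101 = 10386017423035258795/1778817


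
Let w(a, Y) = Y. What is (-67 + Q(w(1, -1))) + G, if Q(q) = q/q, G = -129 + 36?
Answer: -159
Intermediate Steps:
G = -93
Q(q) = 1
(-67 + Q(w(1, -1))) + G = (-67 + 1) - 93 = -66 - 93 = -159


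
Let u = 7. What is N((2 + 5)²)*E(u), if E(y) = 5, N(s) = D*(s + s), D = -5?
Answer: -2450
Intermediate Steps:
N(s) = -10*s (N(s) = -5*(s + s) = -10*s)
N((2 + 5)²)*E(u) = -10*(2 + 5)²*5 = -10*7²*5 = -10*49*5 = -490*5 = -2450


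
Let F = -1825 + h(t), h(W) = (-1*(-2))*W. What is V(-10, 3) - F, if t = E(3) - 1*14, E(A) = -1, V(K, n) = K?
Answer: 1845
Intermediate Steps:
t = -15 (t = -1 - 1*14 = -1 - 14 = -15)
h(W) = 2*W
F = -1855 (F = -1825 + 2*(-15) = -1825 - 30 = -1855)
V(-10, 3) - F = -10 - 1*(-1855) = -10 + 1855 = 1845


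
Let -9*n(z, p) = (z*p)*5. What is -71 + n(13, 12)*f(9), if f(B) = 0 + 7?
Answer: -2033/3 ≈ -677.67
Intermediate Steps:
f(B) = 7
n(z, p) = -5*p*z/9 (n(z, p) = -z*p*5/9 = -p*z*5/9 = -5*p*z/9)
-71 + n(13, 12)*f(9) = -71 - 5/9*12*13*7 = -71 - 260/3*7 = -71 - 1820/3 = -2033/3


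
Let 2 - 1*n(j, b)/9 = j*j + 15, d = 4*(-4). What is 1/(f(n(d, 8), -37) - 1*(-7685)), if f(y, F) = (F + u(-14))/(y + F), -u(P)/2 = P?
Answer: 2458/18889739 ≈ 0.00013012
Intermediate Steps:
u(P) = -2*P
d = -16
n(j, b) = -117 - 9*j² (n(j, b) = 18 - 9*(j*j + 15) = 18 - 9*(j² + 15) = 18 - 9*(15 + j²) = 18 + (-135 - 9*j²) = -117 - 9*j²)
f(y, F) = (28 + F)/(F + y) (f(y, F) = (F - 2*(-14))/(y + F) = (F + 28)/(F + y) = (28 + F)/(F + y))
1/(f(n(d, 8), -37) - 1*(-7685)) = 1/((28 - 37)/(-37 + (-117 - 9*(-16)²)) - 1*(-7685)) = 1/(-9/(-37 + (-117 - 9*256)) + 7685) = 1/(-9/(-37 + (-117 - 2304)) + 7685) = 1/(-9/(-37 - 2421) + 7685) = 1/(-9/(-2458) + 7685) = 1/(-1/2458*(-9) + 7685) = 1/(9/2458 + 7685) = 1/(18889739/2458) = 2458/18889739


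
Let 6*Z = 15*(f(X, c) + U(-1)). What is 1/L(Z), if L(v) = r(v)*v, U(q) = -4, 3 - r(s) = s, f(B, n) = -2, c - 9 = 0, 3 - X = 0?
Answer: -1/270 ≈ -0.0037037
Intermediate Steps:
X = 3 (X = 3 - 1*0 = 3 + 0 = 3)
c = 9 (c = 9 + 0 = 9)
r(s) = 3 - s
Z = -15 (Z = (15*(-2 - 4))/6 = (15*(-6))/6 = (⅙)*(-90) = -15)
L(v) = v*(3 - v) (L(v) = (3 - v)*v = v*(3 - v))
1/L(Z) = 1/(-15*(3 - 1*(-15))) = 1/(-15*(3 + 15)) = 1/(-15*18) = 1/(-270) = -1/270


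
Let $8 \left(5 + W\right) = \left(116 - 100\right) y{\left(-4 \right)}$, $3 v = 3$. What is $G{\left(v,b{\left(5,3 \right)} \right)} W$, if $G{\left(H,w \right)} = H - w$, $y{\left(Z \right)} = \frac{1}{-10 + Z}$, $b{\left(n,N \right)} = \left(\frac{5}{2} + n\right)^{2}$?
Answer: $\frac{1989}{7} \approx 284.14$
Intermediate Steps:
$v = 1$ ($v = \frac{1}{3} \cdot 3 = 1$)
$b{\left(n,N \right)} = \left(\frac{5}{2} + n\right)^{2}$ ($b{\left(n,N \right)} = \left(5 \cdot \frac{1}{2} + n\right)^{2} = \left(\frac{5}{2} + n\right)^{2}$)
$W = - \frac{36}{7}$ ($W = -5 + \frac{\left(116 - 100\right) \frac{1}{-10 - 4}}{8} = -5 + \frac{16 \frac{1}{-14}}{8} = -5 + \frac{16 \left(- \frac{1}{14}\right)}{8} = -5 + \frac{1}{8} \left(- \frac{8}{7}\right) = -5 - \frac{1}{7} = - \frac{36}{7} \approx -5.1429$)
$G{\left(v,b{\left(5,3 \right)} \right)} W = \left(1 - \frac{\left(5 + 2 \cdot 5\right)^{2}}{4}\right) \left(- \frac{36}{7}\right) = \left(1 - \frac{\left(5 + 10\right)^{2}}{4}\right) \left(- \frac{36}{7}\right) = \left(1 - \frac{15^{2}}{4}\right) \left(- \frac{36}{7}\right) = \left(1 - \frac{1}{4} \cdot 225\right) \left(- \frac{36}{7}\right) = \left(1 - \frac{225}{4}\right) \left(- \frac{36}{7}\right) = \left(- \frac{221}{4}\right) \left(- \frac{36}{7}\right) = \frac{1989}{7}$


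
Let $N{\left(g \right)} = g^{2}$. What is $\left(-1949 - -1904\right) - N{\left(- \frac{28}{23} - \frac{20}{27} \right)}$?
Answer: $- \frac{18832501}{385641} \approx -48.834$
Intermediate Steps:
$\left(-1949 - -1904\right) - N{\left(- \frac{28}{23} - \frac{20}{27} \right)} = \left(-1949 - -1904\right) - \left(- \frac{28}{23} - \frac{20}{27}\right)^{2} = \left(-1949 + 1904\right) - \left(\left(-28\right) \frac{1}{23} - \frac{20}{27}\right)^{2} = -45 - \left(- \frac{28}{23} - \frac{20}{27}\right)^{2} = -45 - \left(- \frac{1216}{621}\right)^{2} = -45 - \frac{1478656}{385641} = - \frac{18832501}{385641}$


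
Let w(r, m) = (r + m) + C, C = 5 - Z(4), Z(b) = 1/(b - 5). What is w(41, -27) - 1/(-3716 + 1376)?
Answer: 46801/2340 ≈ 20.000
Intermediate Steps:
Z(b) = 1/(-5 + b)
C = 6 (C = 5 - 1/(-5 + 4) = 5 - 1/(-1) = 5 - 1*(-1) = 5 + 1 = 6)
w(r, m) = 6 + m + r (w(r, m) = (r + m) + 6 = (m + r) + 6 = 6 + m + r)
w(41, -27) - 1/(-3716 + 1376) = (6 - 27 + 41) - 1/(-3716 + 1376) = 20 - 1/(-2340) = 20 - 1*(-1/2340) = 20 + 1/2340 = 46801/2340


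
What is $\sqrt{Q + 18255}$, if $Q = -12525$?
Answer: $\sqrt{5730} \approx 75.697$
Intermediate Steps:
$\sqrt{Q + 18255} = \sqrt{-12525 + 18255} = \sqrt{5730}$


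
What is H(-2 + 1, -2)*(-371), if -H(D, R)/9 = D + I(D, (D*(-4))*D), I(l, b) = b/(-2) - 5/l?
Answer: 20034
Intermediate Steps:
I(l, b) = -5/l - b/2 (I(l, b) = b*(-1/2) - 5/l = -b/2 - 5/l = -5/l - b/2)
H(D, R) = -18*D**2 - 9*D + 45/D (H(D, R) = -9*(D + (-5/D - D*(-4)*D/2)) = -9*(D + (-5/D - (-4*D)*D/2)) = -9*(D + (-5/D - (-2)*D**2)) = -9*(D + (-5/D + 2*D**2)) = -9*(D - 5/D + 2*D**2) = -18*D**2 - 9*D + 45/D)
H(-2 + 1, -2)*(-371) = (-18*(-2 + 1)**2 - 9*(-2 + 1) + 45/(-2 + 1))*(-371) = (-18*(-1)**2 - 9*(-1) + 45/(-1))*(-371) = (-18*1 + 9 + 45*(-1))*(-371) = (-18 + 9 - 45)*(-371) = -54*(-371) = 20034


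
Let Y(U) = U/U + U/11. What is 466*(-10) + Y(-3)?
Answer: -51252/11 ≈ -4659.3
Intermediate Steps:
Y(U) = 1 + U/11 (Y(U) = 1 + U*(1/11) = 1 + U/11)
466*(-10) + Y(-3) = 466*(-10) + (1 + (1/11)*(-3)) = -4660 + (1 - 3/11) = -4660 + 8/11 = -51252/11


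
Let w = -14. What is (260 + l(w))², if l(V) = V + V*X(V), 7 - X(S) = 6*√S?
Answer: -76880 + 24864*I*√14 ≈ -76880.0 + 93033.0*I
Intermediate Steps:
X(S) = 7 - 6*√S
l(V) = V + V*(7 - 6*√V)
(260 + l(w))² = (260 + (-(-84)*I*√14 + 8*(-14)))² = (260 + (-(-84)*I*√14 - 112))² = (260 + (84*I*√14 - 112))² = (260 + (-112 + 84*I*√14))² = (148 + 84*I*√14)²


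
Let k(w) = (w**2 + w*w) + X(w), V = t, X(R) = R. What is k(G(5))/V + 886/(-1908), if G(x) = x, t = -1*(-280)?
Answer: -7157/26712 ≈ -0.26793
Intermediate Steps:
t = 280
V = 280
k(w) = w + 2*w**2 (k(w) = (w**2 + w*w) + w = (w**2 + w**2) + w = 2*w**2 + w = w + 2*w**2)
k(G(5))/V + 886/(-1908) = (5*(1 + 2*5))/280 + 886/(-1908) = (5*(1 + 10))*(1/280) + 886*(-1/1908) = (5*11)*(1/280) - 443/954 = 55*(1/280) - 443/954 = 11/56 - 443/954 = -7157/26712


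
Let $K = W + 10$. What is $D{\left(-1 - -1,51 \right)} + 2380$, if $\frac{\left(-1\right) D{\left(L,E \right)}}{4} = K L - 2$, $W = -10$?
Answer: $2388$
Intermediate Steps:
$K = 0$ ($K = -10 + 10 = 0$)
$D{\left(L,E \right)} = 8$ ($D{\left(L,E \right)} = - 4 \left(0 L - 2\right) = - 4 \left(0 - 2\right) = \left(-4\right) \left(-2\right) = 8$)
$D{\left(-1 - -1,51 \right)} + 2380 = 8 + 2380 = 2388$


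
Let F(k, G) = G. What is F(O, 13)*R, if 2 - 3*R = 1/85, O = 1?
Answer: 2197/255 ≈ 8.6157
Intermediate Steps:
R = 169/255 (R = 2/3 - 1/3/85 = 2/3 - 1/3*1/85 = 2/3 - 1/255 = 169/255 ≈ 0.66275)
F(O, 13)*R = 13*(169/255) = 2197/255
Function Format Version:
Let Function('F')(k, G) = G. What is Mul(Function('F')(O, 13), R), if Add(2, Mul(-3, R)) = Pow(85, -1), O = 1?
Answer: Rational(2197, 255) ≈ 8.6157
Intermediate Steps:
R = Rational(169, 255) (R = Add(Rational(2, 3), Mul(Rational(-1, 3), Pow(85, -1))) = Add(Rational(2, 3), Mul(Rational(-1, 3), Rational(1, 85))) = Add(Rational(2, 3), Rational(-1, 255)) = Rational(169, 255) ≈ 0.66275)
Mul(Function('F')(O, 13), R) = Mul(13, Rational(169, 255)) = Rational(2197, 255)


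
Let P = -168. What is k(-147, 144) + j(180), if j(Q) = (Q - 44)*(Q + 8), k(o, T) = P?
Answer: 25400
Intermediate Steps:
k(o, T) = -168
j(Q) = (-44 + Q)*(8 + Q)
k(-147, 144) + j(180) = -168 + (-352 + 180² - 36*180) = -168 + (-352 + 32400 - 6480) = -168 + 25568 = 25400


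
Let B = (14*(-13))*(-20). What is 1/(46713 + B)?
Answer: 1/50353 ≈ 1.9860e-5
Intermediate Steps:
B = 3640 (B = -182*(-20) = 3640)
1/(46713 + B) = 1/(46713 + 3640) = 1/50353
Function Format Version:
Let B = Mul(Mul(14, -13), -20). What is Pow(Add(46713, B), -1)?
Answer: Rational(1, 50353) ≈ 1.9860e-5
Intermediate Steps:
B = 3640 (B = Mul(-182, -20) = 3640)
Pow(Add(46713, B), -1) = Pow(Add(46713, 3640), -1) = Pow(50353, -1) = Rational(1, 50353)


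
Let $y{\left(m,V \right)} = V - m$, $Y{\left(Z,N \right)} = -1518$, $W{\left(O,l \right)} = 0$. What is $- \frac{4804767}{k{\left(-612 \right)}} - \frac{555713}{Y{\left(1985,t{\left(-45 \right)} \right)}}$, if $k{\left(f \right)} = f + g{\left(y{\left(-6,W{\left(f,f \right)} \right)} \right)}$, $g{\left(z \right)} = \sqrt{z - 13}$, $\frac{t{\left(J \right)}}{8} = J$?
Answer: $\frac{4671848279135}{568568418} + \frac{4804767 i \sqrt{7}}{374551} \approx 8216.9 + 33.94 i$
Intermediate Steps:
$t{\left(J \right)} = 8 J$
$g{\left(z \right)} = \sqrt{-13 + z}$
$k{\left(f \right)} = f + i \sqrt{7}$ ($k{\left(f \right)} = f + \sqrt{-13 + \left(0 - -6\right)} = f + \sqrt{-13 + \left(0 + 6\right)} = f + \sqrt{-13 + 6} = f + \sqrt{-7} = f + i \sqrt{7}$)
$- \frac{4804767}{k{\left(-612 \right)}} - \frac{555713}{Y{\left(1985,t{\left(-45 \right)} \right)}} = - \frac{4804767}{-612 + i \sqrt{7}} - \frac{555713}{-1518} = - \frac{4804767}{-612 + i \sqrt{7}} - - \frac{555713}{1518} = - \frac{4804767}{-612 + i \sqrt{7}} + \frac{555713}{1518} = \frac{555713}{1518} - \frac{4804767}{-612 + i \sqrt{7}}$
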